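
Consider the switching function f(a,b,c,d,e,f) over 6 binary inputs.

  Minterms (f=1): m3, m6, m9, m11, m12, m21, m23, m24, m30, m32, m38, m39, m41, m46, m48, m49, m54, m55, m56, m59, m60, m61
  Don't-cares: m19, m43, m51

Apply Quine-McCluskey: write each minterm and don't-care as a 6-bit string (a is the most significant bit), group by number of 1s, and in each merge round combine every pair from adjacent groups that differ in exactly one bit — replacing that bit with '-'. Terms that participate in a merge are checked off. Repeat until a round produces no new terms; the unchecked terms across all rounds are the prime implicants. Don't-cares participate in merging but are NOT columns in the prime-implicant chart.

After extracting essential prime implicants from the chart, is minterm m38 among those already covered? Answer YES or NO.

YES

[col 0] 000011*, 000110*, 001001*, 001011*, 001100, 010011*, 010101*, 010111*, 011000*, 011110, 100000*, 100110*, 100111*, 101001*, 101011*, 101110*, 110000*, 110001*, 110011*, 110110*, 110111*, 111000*, 111011*, 111100*, 111101*
[col 1] -00110, -01001*, -01011*, -10011*, -10111*, -11000, 0-0011, 00-011, 0010-1*, 010-11*, 0101-1, 1-0000, 1-0110*, 1-0111*, 1-1011, 10-110, 10011-*, 1010-1*, 11-000, 11-011, 110-11*, 1100-1, 11000-, 11011-*, 111-00, 11110-
[col 2] -010-1, -10-11, 1-011-
Prime implicants: -00110, -010-1, -10-11, -11000, 0-0011, 00-011, 001100, 0101-1, 011110, 1-0000, 1-011-, 1-1011, 10-110, 11-000, 11-011, 1100-1, 11000-, 111-00, 11110-
PI chart (minterm → PIs covering it):
  3 | 0-0011,00-011
  6 | -00110  (sole → essential)
  9 | -010-1  (sole → essential)
  11 | -010-1,00-011
  12 | 001100  (sole → essential)
  21 | 0101-1  (sole → essential)
  23 | -10-11,0101-1
  24 | -11000  (sole → essential)
  30 | 011110  (sole → essential)
  32 | 1-0000  (sole → essential)
  38 | -00110,1-011-,10-110
  39 | 1-011-  (sole → essential)
  41 | -010-1  (sole → essential)
  46 | 10-110  (sole → essential)
  48 | 1-0000,11-000,11000-
  49 | 1100-1,11000-
  54 | 1-011-  (sole → essential)
  55 | -10-11,1-011-
  56 | -11000,11-000,111-00
  59 | 1-1011,11-011
  60 | 111-00,11110-
  61 | 11110-  (sole → essential)
Essential prime implicants: -00110, -010-1, -11000, 001100, 0101-1, 011110, 1-0000, 1-011-, 10-110, 11110-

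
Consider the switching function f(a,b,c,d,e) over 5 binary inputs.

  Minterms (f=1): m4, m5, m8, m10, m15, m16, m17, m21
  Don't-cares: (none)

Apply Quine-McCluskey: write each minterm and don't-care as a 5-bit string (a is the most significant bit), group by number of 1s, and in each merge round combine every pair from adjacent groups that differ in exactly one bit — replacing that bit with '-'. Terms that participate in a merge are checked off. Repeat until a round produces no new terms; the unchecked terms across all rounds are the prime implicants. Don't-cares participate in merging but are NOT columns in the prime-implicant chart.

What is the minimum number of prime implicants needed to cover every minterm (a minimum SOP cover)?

[col 0] 00100*, 00101*, 01000*, 01010*, 01111, 10000*, 10001*, 10101*
[col 1] -0101, 0010-, 010-0, 10-01, 1000-
Prime implicants: -0101, 0010-, 010-0, 01111, 10-01, 1000-
PI chart (minterm → PIs covering it):
  4 | 0010-  (sole → essential)
  5 | -0101,0010-
  8 | 010-0  (sole → essential)
  10 | 010-0  (sole → essential)
  15 | 01111  (sole → essential)
  16 | 1000-  (sole → essential)
  17 | 10-01,1000-
  21 | -0101,10-01
Essential prime implicants: 0010-, 010-0, 01111, 1000-
Petrick residual → -0101
Minimum SOP uses 5 PIs: b'cd'e + a'b'cd' + a'bc'e' + a'bcde + ab'c'd'

5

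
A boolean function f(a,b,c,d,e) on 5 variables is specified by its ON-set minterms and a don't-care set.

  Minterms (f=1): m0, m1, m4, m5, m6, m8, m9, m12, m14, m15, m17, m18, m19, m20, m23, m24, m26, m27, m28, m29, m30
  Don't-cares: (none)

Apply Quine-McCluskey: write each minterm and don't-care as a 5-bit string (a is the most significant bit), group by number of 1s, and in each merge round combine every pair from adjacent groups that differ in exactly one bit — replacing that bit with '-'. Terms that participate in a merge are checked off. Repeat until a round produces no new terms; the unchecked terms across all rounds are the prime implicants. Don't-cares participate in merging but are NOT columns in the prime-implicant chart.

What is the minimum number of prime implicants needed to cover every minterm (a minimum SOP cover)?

10

Round 0: 00000✓ 00001✓ 00100✓ 00101✓ 00110✓ 01000✓ 01001✓ 01100✓ 01110✓ 01111✓ 10001✓ 10010✓ 10011✓ 10100✓ 10111✓ 11000✓ 11010✓ 11011✓ 11100✓ 11101✓ 11110✓
Round 1: -0001 -0100✓ -1000✓ -1100✓ -1110✓ 0-000✓ 0-001✓ 0-100✓ 0-110✓ 00-00✓ 00-01✓ 0000-✓ 001-0✓ 0010-✓ 01-00✓ 0100-✓ 011-0✓ 0111- 1-010✓ 1-011✓ 1-100✓ 10-11 100-1 1001-✓ 11-00✓ 11-10✓ 110-0✓ 1101-✓ 111-0✓ 1110-
Round 2: --100 -1-00 -11-0 0--00 0-00- 0-1-0 00-0- 1-01- 11--0
PIs = {--100, -0001, -1-00, -11-0, 0--00, 0-00-, 0-1-0, 00-0-, 0111-, 1-01-, 10-11, 100-1, 11--0, 1110-}
Coverage chart:
  m0: 0--00,0-00-,00-0-
  m1: -0001,0-00-,00-0-
  m4: --100,0--00,0-1-0,00-0-
  m5: 00-0- ←essential
  m6: 0-1-0 ←essential
  m8: -1-00,0--00,0-00-
  m9: 0-00- ←essential
  m12: --100,-1-00,-11-0,0--00,0-1-0
  m14: -11-0,0-1-0,0111-
  m15: 0111- ←essential
  m17: -0001,100-1
  m18: 1-01- ←essential
  m19: 1-01-,10-11,100-1
  m20: --100 ←essential
  m23: 10-11 ←essential
  m24: -1-00,11--0
  m26: 1-01-,11--0
  m27: 1-01- ←essential
  m28: --100,-1-00,-11-0,11--0,1110-
  m29: 1110- ←essential
  m30: -11-0,11--0
Essential: --100, 0-00-, 0-1-0, 00-0-, 0111-, 1-01-, 10-11, 1110-
Petrick residual → -0001, 11--0
Min cover (10 terms): cd'e' + b'c'd'e + a'c'd' + a'ce' + a'b'd' + a'bcd + ac'd + ab'de + abe' + abcd'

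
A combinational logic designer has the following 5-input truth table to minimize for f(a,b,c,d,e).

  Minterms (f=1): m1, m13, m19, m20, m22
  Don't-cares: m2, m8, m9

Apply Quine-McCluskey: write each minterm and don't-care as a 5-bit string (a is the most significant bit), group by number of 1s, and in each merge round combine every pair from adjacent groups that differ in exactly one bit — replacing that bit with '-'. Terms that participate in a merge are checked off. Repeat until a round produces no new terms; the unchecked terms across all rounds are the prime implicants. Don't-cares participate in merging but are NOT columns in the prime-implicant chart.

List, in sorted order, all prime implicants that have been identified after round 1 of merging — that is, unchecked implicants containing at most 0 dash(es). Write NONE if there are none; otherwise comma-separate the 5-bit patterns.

[col 0] 00001*, 00010, 01000*, 01001*, 01101*, 10011, 10100*, 10110*
[col 1] 0-001, 01-01, 0100-, 101-0
Prime implicants: 0-001, 00010, 01-01, 0100-, 10011, 101-0

00010, 10011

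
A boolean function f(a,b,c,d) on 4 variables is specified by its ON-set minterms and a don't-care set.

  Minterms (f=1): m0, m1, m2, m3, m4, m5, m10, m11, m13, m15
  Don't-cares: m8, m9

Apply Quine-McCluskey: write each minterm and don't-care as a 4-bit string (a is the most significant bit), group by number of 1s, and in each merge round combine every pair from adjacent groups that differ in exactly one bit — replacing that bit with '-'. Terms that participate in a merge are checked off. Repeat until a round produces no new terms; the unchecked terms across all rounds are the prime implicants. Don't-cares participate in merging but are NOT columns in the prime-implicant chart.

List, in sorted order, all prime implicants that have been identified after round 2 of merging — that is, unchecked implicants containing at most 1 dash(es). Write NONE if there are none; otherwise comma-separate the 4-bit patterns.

NONE

Round 0: 0000✓ 0001✓ 0010✓ 0011✓ 0100✓ 0101✓ 1000✓ 1001✓ 1010✓ 1011✓ 1101✓ 1111✓
Round 1: -000✓ -001✓ -010✓ -011✓ -101✓ 0-00✓ 0-01✓ 00-0✓ 00-1✓ 000-✓ 001-✓ 010-✓ 1-01✓ 1-11✓ 10-0✓ 10-1✓ 100-✓ 101-✓ 11-1✓
Round 2: --01 -0-0✓ -0-1✓ -00-✓ -01-✓ 0-0- 00--✓ 1--1 10--✓
Round 3: -0--
PIs = {--01, -0--, 0-0-, 1--1}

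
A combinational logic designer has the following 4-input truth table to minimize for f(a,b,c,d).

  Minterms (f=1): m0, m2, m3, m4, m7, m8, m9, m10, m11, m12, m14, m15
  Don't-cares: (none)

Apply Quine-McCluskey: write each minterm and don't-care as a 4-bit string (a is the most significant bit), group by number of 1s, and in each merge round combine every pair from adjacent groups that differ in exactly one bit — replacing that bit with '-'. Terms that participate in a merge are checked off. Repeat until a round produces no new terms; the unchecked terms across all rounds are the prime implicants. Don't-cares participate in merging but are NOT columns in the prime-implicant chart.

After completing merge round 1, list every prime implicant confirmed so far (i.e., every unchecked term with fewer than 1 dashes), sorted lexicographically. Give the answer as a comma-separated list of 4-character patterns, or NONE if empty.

[col 0] 0000*, 0010*, 0011*, 0100*, 0111*, 1000*, 1001*, 1010*, 1011*, 1100*, 1110*, 1111*
[col 1] -000*, -010*, -011*, -100*, -111*, 0-00*, 0-11*, 00-0*, 001-*, 1-00*, 1-10*, 1-11*, 10-0*, 10-1*, 100-*, 101-*, 11-0*, 111-*
[col 2] --00, --11, -0-0, -01-, 1--0, 1-1-, 10--
Prime implicants: --00, --11, -0-0, -01-, 1--0, 1-1-, 10--

NONE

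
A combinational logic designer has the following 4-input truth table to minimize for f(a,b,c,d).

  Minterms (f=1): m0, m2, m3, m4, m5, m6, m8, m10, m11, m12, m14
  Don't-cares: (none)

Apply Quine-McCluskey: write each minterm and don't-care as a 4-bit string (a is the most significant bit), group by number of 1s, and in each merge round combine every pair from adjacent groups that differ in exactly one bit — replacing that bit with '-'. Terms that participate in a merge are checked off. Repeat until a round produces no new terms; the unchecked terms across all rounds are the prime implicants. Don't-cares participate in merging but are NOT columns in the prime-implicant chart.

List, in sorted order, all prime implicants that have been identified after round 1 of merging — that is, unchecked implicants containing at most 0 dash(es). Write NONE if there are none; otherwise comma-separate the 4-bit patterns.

Round 0: 0000✓ 0010✓ 0011✓ 0100✓ 0101✓ 0110✓ 1000✓ 1010✓ 1011✓ 1100✓ 1110✓
Round 1: -000✓ -010✓ -011✓ -100✓ -110✓ 0-00✓ 0-10✓ 00-0✓ 001-✓ 01-0✓ 010- 1-00✓ 1-10✓ 10-0✓ 101-✓ 11-0✓
Round 2: --00✓ --10✓ -0-0✓ -01- -1-0✓ 0--0✓ 1--0✓
Round 3: ---0
PIs = {---0, -01-, 010-}

NONE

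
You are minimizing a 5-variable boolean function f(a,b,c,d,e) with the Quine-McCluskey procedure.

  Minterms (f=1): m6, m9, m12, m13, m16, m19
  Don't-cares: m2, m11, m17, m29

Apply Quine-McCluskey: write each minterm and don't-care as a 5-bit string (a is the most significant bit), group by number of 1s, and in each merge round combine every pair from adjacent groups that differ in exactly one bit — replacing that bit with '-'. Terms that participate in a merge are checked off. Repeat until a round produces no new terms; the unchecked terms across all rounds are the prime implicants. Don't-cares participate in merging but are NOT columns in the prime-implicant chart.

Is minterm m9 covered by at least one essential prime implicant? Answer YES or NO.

size-2^0 implicants → 00010(✓)  00110(✓)  01001(✓)  01011(✓)  01100(✓)  01101(✓)  10000(✓)  10001(✓)  10011(✓)  11101(✓)
size-2^1 implicants → -1101  00-10  01-01  010-1  0110-  100-1  1000-
Unchecked terms (primes): -1101, 00-10, 01-01, 010-1, 0110-, 100-1, 1000-
Minterm coverage:
  m6 ⊆ 00-10 [E]
  m9 ⊆ 01-01,010-1
  m12 ⊆ 0110- [E]
  m13 ⊆ -1101,01-01,0110-
  m16 ⊆ 1000- [E]
  m19 ⊆ 100-1 [E]
E = {00-10, 0110-, 100-1, 1000-}

NO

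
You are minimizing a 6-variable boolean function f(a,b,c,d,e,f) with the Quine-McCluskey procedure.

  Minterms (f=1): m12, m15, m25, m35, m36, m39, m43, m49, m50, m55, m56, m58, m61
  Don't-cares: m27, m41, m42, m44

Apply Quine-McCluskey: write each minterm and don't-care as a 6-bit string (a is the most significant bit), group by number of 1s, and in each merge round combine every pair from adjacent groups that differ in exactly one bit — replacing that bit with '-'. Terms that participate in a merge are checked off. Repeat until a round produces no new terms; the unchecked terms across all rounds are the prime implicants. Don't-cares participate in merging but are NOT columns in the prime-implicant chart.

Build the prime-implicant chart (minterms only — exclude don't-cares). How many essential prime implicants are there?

9

Round 0: 001100✓ 001111 011001✓ 011011✓ 100011✓ 100100✓ 100111✓ 101001✓ 101010✓ 101011✓ 101100✓ 110001 110010✓ 110111✓ 111000✓ 111010✓ 111101
Round 1: -01100 0110-1 1-0111 1-1010 10-011 10-100 100-11 1010-1 10101- 11-010 1110-0
PIs = {-01100, 001111, 0110-1, 1-0111, 1-1010, 10-011, 10-100, 100-11, 1010-1, 10101-, 11-010, 110001, 1110-0, 111101}
Coverage chart:
  m12: -01100 ←essential
  m15: 001111 ←essential
  m25: 0110-1 ←essential
  m35: 10-011,100-11
  m36: 10-100 ←essential
  m39: 1-0111,100-11
  m43: 10-011,1010-1,10101-
  m49: 110001 ←essential
  m50: 11-010 ←essential
  m55: 1-0111 ←essential
  m56: 1110-0 ←essential
  m58: 1-1010,11-010,1110-0
  m61: 111101 ←essential
Essential: -01100, 001111, 0110-1, 1-0111, 10-100, 11-010, 110001, 1110-0, 111101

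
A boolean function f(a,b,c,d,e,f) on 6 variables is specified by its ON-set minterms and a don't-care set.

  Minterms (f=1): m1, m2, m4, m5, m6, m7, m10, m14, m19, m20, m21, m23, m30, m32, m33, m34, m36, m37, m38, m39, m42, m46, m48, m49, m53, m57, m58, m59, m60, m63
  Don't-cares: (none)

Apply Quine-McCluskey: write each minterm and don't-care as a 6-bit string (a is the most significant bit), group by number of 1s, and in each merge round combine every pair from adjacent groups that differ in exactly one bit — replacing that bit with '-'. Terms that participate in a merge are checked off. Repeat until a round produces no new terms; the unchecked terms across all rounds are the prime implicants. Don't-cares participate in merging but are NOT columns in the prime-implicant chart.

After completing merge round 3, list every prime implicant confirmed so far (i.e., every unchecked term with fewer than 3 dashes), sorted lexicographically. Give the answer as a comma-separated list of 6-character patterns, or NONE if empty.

--0101, -00-01, 0-01-1, 0-010-, 0-1110, 010-11, 1-0-01, 1-000-, 1-1010, 100--0, 100-0-, 11-001, 111-11, 1110-1, 11101-, 111100

[col 0] 000001*, 000010*, 000100*, 000101*, 000110*, 000111*, 001010*, 001110*, 010011*, 010100*, 010101*, 010111*, 011110*, 100000*, 100001*, 100010*, 100100*, 100101*, 100110*, 100111*, 101010*, 101110*, 110000*, 110001*, 110101*, 111001*, 111010*, 111011*, 111100, 111111*
[col 1] -00001*, -00010*, -00100*, -00101*, -00110*, -00111*, -01010*, -01110*, -10101*, 0-0100*, 0-0101*, 0-0111*, 0-1110, 00-010*, 00-110*, 000-01*, 000-10*, 0001-0*, 0001-1*, 00010-*, 00011-*, 001-10*, 010-11, 0101-1*, 01010-*, 1-0000*, 1-0001*, 1-0101*, 1-1010, 10-010*, 10-110*, 100-00*, 100-01*, 100-10*, 1000-0*, 10000-*, 1001-0*, 1001-1*, 10010-*, 10011-*, 101-10*, 11-001, 110-01*, 11000-*, 111-11, 1110-1, 11101-
[col 2] --0101, -0-010*, -0-110*, -00-01, -00-10*, -001-0*, -001-1*, -0010-*, -0011-*, -01-10*, 0-01-1, 0-010-, 00--10*, 0001--*, 1-0-01, 1-000-, 10--10*, 100--0, 100-0-, 1001--*
[col 3] -0--10, -001--
Prime implicants: --0101, -0--10, -00-01, -001--, 0-01-1, 0-010-, 0-1110, 010-11, 1-0-01, 1-000-, 1-1010, 100--0, 100-0-, 11-001, 111-11, 1110-1, 11101-, 111100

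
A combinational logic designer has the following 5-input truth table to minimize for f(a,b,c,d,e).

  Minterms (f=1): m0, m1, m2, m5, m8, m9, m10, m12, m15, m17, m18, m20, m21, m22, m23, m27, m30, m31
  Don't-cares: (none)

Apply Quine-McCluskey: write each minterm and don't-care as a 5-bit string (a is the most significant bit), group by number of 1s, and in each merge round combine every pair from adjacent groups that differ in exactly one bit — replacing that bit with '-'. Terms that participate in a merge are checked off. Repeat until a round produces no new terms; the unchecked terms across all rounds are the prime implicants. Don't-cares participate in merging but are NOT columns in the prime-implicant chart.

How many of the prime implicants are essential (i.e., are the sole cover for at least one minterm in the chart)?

8

size-2^0 implicants → 00000(✓)  00001(✓)  00010(✓)  00101(✓)  01000(✓)  01001(✓)  01010(✓)  01100(✓)  01111(✓)  10001(✓)  10010(✓)  10100(✓)  10101(✓)  10110(✓)  10111(✓)  11011(✓)  11110(✓)  11111(✓)
size-2^1 implicants → -0001(✓)  -0010  -0101(✓)  -1111  0-000(✓)  0-001(✓)  0-010(✓)  00-01(✓)  000-0(✓)  0000-(✓)  01-00  010-0(✓)  0100-(✓)  1-110(✓)  1-111(✓)  10-01(✓)  10-10  101-0(✓)  101-1(✓)  1010-(✓)  1011-(✓)  11-11  1111-(✓)
size-2^2 implicants → -0-01  0-0-0  0-00-  1-11-  101--
Unchecked terms (primes): -0-01, -0010, -1111, 0-0-0, 0-00-, 01-00, 1-11-, 10-10, 101--, 11-11
Minterm coverage:
  m0 ⊆ 0-0-0,0-00-
  m1 ⊆ -0-01,0-00-
  m2 ⊆ -0010,0-0-0
  m5 ⊆ -0-01 [E]
  m8 ⊆ 0-0-0,0-00-,01-00
  m9 ⊆ 0-00- [E]
  m10 ⊆ 0-0-0 [E]
  m12 ⊆ 01-00 [E]
  m15 ⊆ -1111 [E]
  m17 ⊆ -0-01 [E]
  m18 ⊆ -0010,10-10
  m20 ⊆ 101-- [E]
  m21 ⊆ -0-01,101--
  m22 ⊆ 1-11-,10-10,101--
  m23 ⊆ 1-11-,101--
  m27 ⊆ 11-11 [E]
  m30 ⊆ 1-11- [E]
  m31 ⊆ -1111,1-11-,11-11
E = {-0-01, -1111, 0-0-0, 0-00-, 01-00, 1-11-, 101--, 11-11}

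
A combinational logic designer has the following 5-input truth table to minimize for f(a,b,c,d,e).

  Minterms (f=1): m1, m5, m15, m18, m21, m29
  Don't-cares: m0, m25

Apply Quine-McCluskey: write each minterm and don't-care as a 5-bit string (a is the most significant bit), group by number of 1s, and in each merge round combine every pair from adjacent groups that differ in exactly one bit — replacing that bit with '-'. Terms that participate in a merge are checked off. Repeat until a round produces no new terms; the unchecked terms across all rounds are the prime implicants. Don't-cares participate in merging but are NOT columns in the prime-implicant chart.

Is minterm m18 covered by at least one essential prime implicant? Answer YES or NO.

[col 0] 00000*, 00001*, 00101*, 01111, 10010, 10101*, 11001*, 11101*
[col 1] -0101, 00-01, 0000-, 1-101, 11-01
Prime implicants: -0101, 00-01, 0000-, 01111, 1-101, 10010, 11-01
PI chart (minterm → PIs covering it):
  1 | 00-01,0000-
  5 | -0101,00-01
  15 | 01111  (sole → essential)
  18 | 10010  (sole → essential)
  21 | -0101,1-101
  29 | 1-101,11-01
Essential prime implicants: 01111, 10010

YES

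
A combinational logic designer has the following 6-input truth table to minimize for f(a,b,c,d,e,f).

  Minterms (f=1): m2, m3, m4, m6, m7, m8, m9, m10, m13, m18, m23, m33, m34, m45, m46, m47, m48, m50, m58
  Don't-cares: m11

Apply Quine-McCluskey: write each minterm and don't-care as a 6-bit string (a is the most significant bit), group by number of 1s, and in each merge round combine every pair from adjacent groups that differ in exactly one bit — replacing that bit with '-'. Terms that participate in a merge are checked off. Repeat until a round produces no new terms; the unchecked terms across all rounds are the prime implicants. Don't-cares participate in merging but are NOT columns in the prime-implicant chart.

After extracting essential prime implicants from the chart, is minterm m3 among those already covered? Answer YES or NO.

size-2^0 implicants → 000010(✓)  000011(✓)  000100(✓)  000110(✓)  000111(✓)  001000(✓)  001001(✓)  001010(✓)  001011(✓)  001101(✓)  010010(✓)  010111(✓)  100001  100010(✓)  101101(✓)  101110(✓)  101111(✓)  110000(✓)  110010(✓)  111010(✓)
size-2^1 implicants → -00010(✓)  -01101  -10010(✓)  0-0010(✓)  0-0111  00-010(✓)  00-011(✓)  000-10(✓)  000-11(✓)  00001-(✓)  0001-0  00011-(✓)  001-01  0010-0(✓)  0010-1(✓)  00100-(✓)  00101-(✓)  1-0010(✓)  1011-1  10111-  11-010  1100-0
size-2^2 implicants → --0010  00-01-  000-1-  0010--
Unchecked terms (primes): --0010, -01101, 0-0111, 00-01-, 000-1-, 0001-0, 001-01, 0010--, 100001, 1011-1, 10111-, 11-010, 1100-0
Minterm coverage:
  m2 ⊆ --0010,00-01-,000-1-
  m3 ⊆ 00-01-,000-1-
  m4 ⊆ 0001-0 [E]
  m6 ⊆ 000-1-,0001-0
  m7 ⊆ 0-0111,000-1-
  m8 ⊆ 0010-- [E]
  m9 ⊆ 001-01,0010--
  m10 ⊆ 00-01-,0010--
  m13 ⊆ -01101,001-01
  m18 ⊆ --0010 [E]
  m23 ⊆ 0-0111 [E]
  m33 ⊆ 100001 [E]
  m34 ⊆ --0010 [E]
  m45 ⊆ -01101,1011-1
  m46 ⊆ 10111- [E]
  m47 ⊆ 1011-1,10111-
  m48 ⊆ 1100-0 [E]
  m50 ⊆ --0010,11-010,1100-0
  m58 ⊆ 11-010 [E]
E = {--0010, 0-0111, 0001-0, 0010--, 100001, 10111-, 11-010, 1100-0}

NO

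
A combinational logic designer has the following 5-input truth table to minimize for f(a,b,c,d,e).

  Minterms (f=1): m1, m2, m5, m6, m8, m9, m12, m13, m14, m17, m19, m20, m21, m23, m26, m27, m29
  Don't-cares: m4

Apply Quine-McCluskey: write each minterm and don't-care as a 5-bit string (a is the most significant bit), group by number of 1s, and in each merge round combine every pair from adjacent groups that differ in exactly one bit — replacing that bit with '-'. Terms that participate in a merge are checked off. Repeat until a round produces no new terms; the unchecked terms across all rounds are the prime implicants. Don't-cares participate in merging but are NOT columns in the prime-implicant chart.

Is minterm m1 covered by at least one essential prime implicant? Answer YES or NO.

[col 0] 00001*, 00010*, 00100*, 00101*, 00110*, 01000*, 01001*, 01100*, 01101*, 01110*, 10001*, 10011*, 10100*, 10101*, 10111*, 11010*, 11011*, 11101*
[col 1] -0001*, -0100*, -0101*, -1101*, 0-001*, 0-100*, 0-101*, 0-110*, 00-01*, 00-10, 001-0*, 0010-*, 01-00*, 01-01*, 0100-*, 011-0*, 0110-*, 1-011, 1-101*, 10-01*, 10-11*, 100-1*, 101-1*, 1010-*, 1101-
[col 2] --101, -0-01, -010-, 0--01, 0-1-0, 0-10-, 01-0-, 10--1
Prime implicants: --101, -0-01, -010-, 0--01, 0-1-0, 0-10-, 00-10, 01-0-, 1-011, 10--1, 1101-
PI chart (minterm → PIs covering it):
  1 | -0-01,0--01
  2 | 00-10  (sole → essential)
  5 | --101,-0-01,-010-,0--01,0-10-
  6 | 0-1-0,00-10
  8 | 01-0-  (sole → essential)
  9 | 0--01,01-0-
  12 | 0-1-0,0-10-,01-0-
  13 | --101,0--01,0-10-,01-0-
  14 | 0-1-0  (sole → essential)
  17 | -0-01,10--1
  19 | 1-011,10--1
  20 | -010-  (sole → essential)
  21 | --101,-0-01,-010-,10--1
  23 | 10--1  (sole → essential)
  26 | 1101-  (sole → essential)
  27 | 1-011,1101-
  29 | --101  (sole → essential)
Essential prime implicants: --101, -010-, 0-1-0, 00-10, 01-0-, 10--1, 1101-

NO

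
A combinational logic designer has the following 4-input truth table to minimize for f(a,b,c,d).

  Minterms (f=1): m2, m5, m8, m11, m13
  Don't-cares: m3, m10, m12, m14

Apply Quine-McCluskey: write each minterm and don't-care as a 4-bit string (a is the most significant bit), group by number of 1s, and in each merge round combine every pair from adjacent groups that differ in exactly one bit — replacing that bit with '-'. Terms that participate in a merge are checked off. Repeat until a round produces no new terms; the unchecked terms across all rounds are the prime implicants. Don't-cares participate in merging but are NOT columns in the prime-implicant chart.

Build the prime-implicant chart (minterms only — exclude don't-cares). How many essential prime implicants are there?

3

size-2^0 implicants → 0010(✓)  0011(✓)  0101(✓)  1000(✓)  1010(✓)  1011(✓)  1100(✓)  1101(✓)  1110(✓)
size-2^1 implicants → -010(✓)  -011(✓)  -101  001-(✓)  1-00(✓)  1-10(✓)  10-0(✓)  101-(✓)  11-0(✓)  110-
size-2^2 implicants → -01-  1--0
Unchecked terms (primes): -01-, -101, 1--0, 110-
Minterm coverage:
  m2 ⊆ -01- [E]
  m5 ⊆ -101 [E]
  m8 ⊆ 1--0 [E]
  m11 ⊆ -01- [E]
  m13 ⊆ -101,110-
E = {-01-, -101, 1--0}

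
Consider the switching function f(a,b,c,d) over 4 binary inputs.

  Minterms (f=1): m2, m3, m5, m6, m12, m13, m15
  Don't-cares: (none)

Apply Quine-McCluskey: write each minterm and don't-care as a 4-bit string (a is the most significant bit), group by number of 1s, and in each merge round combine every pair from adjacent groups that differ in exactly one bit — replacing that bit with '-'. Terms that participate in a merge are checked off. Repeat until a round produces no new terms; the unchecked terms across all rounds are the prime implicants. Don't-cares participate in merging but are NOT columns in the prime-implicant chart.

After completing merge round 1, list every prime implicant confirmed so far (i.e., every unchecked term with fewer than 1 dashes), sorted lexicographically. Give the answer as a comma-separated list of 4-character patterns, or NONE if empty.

size-2^0 implicants → 0010(✓)  0011(✓)  0101(✓)  0110(✓)  1100(✓)  1101(✓)  1111(✓)
size-2^1 implicants → -101  0-10  001-  11-1  110-
Unchecked terms (primes): -101, 0-10, 001-, 11-1, 110-

NONE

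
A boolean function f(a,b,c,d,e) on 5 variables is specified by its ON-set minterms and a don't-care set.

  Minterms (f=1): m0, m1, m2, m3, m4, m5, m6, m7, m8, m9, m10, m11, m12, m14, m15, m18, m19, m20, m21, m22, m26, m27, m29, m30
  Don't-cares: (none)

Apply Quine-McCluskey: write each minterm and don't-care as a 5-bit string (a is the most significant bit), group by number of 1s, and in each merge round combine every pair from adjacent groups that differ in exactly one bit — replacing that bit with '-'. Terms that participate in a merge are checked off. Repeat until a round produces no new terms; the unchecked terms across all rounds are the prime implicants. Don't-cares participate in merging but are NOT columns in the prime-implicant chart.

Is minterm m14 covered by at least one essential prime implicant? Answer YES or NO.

size-2^0 implicants → 00000(✓)  00001(✓)  00010(✓)  00011(✓)  00100(✓)  00101(✓)  00110(✓)  00111(✓)  01000(✓)  01001(✓)  01010(✓)  01011(✓)  01100(✓)  01110(✓)  01111(✓)  10010(✓)  10011(✓)  10100(✓)  10101(✓)  10110(✓)  11010(✓)  11011(✓)  11101(✓)  11110(✓)
size-2^1 implicants → -0010(✓)  -0011(✓)  -0100(✓)  -0101(✓)  -0110(✓)  -1010(✓)  -1011(✓)  -1110(✓)  0-000(✓)  0-001(✓)  0-010(✓)  0-011(✓)  0-100(✓)  0-110(✓)  0-111(✓)  00-00(✓)  00-01(✓)  00-10(✓)  00-11(✓)  000-0(✓)  000-1(✓)  0000-(✓)  0001-(✓)  001-0(✓)  001-1(✓)  0010-(✓)  0011-(✓)  01-00(✓)  01-10(✓)  01-11(✓)  010-0(✓)  010-1(✓)  0100-(✓)  0101-(✓)  011-0(✓)  0111-(✓)  1-010(✓)  1-011(✓)  1-101  1-110(✓)  10-10(✓)  1001-(✓)  101-0(✓)  1010-(✓)  11-10(✓)  1101-(✓)
size-2^2 implicants → --010(✓)  --011(✓)  --110(✓)  -0-10(✓)  -001-(✓)  -01-0  -010-  -1-10(✓)  -101-(✓)  0--00(✓)  0--10(✓)  0--11(✓)  0-0-0(✓)  0-0-1(✓)  0-00-(✓)  0-01-(✓)  0-1-0(✓)  0-11-(✓)  00--0(✓)  00--1(✓)  00-0-(✓)  00-1-(✓)  000--(✓)  001--(✓)  01--0(✓)  01-1-(✓)  010--(✓)  1--10(✓)  1-01-(✓)
size-2^3 implicants → ---10  --01-  0---0  0--1-  0-0--  00---
Unchecked terms (primes): ---10, --01-, -01-0, -010-, 0---0, 0--1-, 0-0--, 00---, 1-101
Minterm coverage:
  m0 ⊆ 0---0,0-0--,00---
  m1 ⊆ 0-0--,00---
  m2 ⊆ ---10,--01-,0---0,0--1-,0-0--,00---
  m3 ⊆ --01-,0--1-,0-0--,00---
  m4 ⊆ -01-0,-010-,0---0,00---
  m5 ⊆ -010-,00---
  m6 ⊆ ---10,-01-0,0---0,0--1-,00---
  m7 ⊆ 0--1-,00---
  m8 ⊆ 0---0,0-0--
  m9 ⊆ 0-0-- [E]
  m10 ⊆ ---10,--01-,0---0,0--1-,0-0--
  m11 ⊆ --01-,0--1-,0-0--
  m12 ⊆ 0---0 [E]
  m14 ⊆ ---10,0---0,0--1-
  m15 ⊆ 0--1- [E]
  m18 ⊆ ---10,--01-
  m19 ⊆ --01- [E]
  m20 ⊆ -01-0,-010-
  m21 ⊆ -010-,1-101
  m22 ⊆ ---10,-01-0
  m26 ⊆ ---10,--01-
  m27 ⊆ --01- [E]
  m29 ⊆ 1-101 [E]
  m30 ⊆ ---10 [E]
E = {---10, --01-, 0---0, 0--1-, 0-0--, 1-101}

YES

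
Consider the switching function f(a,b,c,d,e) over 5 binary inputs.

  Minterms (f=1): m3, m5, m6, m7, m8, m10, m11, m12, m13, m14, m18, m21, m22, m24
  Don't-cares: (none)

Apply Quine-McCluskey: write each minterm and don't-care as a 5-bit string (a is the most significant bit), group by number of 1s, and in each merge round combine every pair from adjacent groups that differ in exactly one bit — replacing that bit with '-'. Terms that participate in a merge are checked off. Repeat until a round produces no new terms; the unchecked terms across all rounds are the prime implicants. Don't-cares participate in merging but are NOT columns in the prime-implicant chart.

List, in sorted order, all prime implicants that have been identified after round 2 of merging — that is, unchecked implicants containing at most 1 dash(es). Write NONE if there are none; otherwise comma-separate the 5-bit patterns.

-0101, -0110, -1000, 0-011, 0-101, 0-110, 00-11, 001-1, 0011-, 0101-, 0110-, 10-10

Round 0: 00011✓ 00101✓ 00110✓ 00111✓ 01000✓ 01010✓ 01011✓ 01100✓ 01101✓ 01110✓ 10010✓ 10101✓ 10110✓ 11000✓
Round 1: -0101 -0110 -1000 0-011 0-101 0-110 00-11 001-1 0011- 01-00✓ 01-10✓ 010-0✓ 0101- 011-0✓ 0110- 10-10
Round 2: 01--0
PIs = {-0101, -0110, -1000, 0-011, 0-101, 0-110, 00-11, 001-1, 0011-, 01--0, 0101-, 0110-, 10-10}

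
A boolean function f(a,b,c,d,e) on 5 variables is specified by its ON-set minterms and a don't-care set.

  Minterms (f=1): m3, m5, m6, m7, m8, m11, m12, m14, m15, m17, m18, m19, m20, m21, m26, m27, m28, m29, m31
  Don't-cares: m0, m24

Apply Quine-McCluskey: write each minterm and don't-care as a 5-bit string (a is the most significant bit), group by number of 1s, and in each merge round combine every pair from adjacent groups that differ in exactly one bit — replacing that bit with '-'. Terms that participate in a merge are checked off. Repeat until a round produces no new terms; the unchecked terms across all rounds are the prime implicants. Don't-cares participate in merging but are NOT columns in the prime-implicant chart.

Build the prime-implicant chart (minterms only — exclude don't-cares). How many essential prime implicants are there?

3

size-2^0 implicants → 00000(✓)  00011(✓)  00101(✓)  00110(✓)  00111(✓)  01000(✓)  01011(✓)  01100(✓)  01110(✓)  01111(✓)  10001(✓)  10010(✓)  10011(✓)  10100(✓)  10101(✓)  11000(✓)  11010(✓)  11011(✓)  11100(✓)  11101(✓)  11111(✓)
size-2^1 implicants → -0011(✓)  -0101  -1000(✓)  -1011(✓)  -1100(✓)  -1111(✓)  0-000  0-011(✓)  0-110(✓)  0-111(✓)  00-11(✓)  001-1  0011-(✓)  01-00(✓)  01-11(✓)  011-0  0111-(✓)  1-010(✓)  1-011(✓)  1-100(✓)  1-101(✓)  10-01  100-1  1001-(✓)  1010-(✓)  11-00(✓)  11-11(✓)  110-0  1101-(✓)  111-1  1110-(✓)
size-2^2 implicants → --011  -1-00  -1-11  0--11  0-11-  1-01-  1-10-
Unchecked terms (primes): --011, -0101, -1-00, -1-11, 0--11, 0-000, 0-11-, 001-1, 011-0, 1-01-, 1-10-, 10-01, 100-1, 110-0, 111-1
Minterm coverage:
  m3 ⊆ --011,0--11
  m5 ⊆ -0101,001-1
  m6 ⊆ 0-11- [E]
  m7 ⊆ 0--11,0-11-,001-1
  m8 ⊆ -1-00,0-000
  m11 ⊆ --011,-1-11,0--11
  m12 ⊆ -1-00,011-0
  m14 ⊆ 0-11-,011-0
  m15 ⊆ -1-11,0--11,0-11-
  m17 ⊆ 10-01,100-1
  m18 ⊆ 1-01- [E]
  m19 ⊆ --011,1-01-,100-1
  m20 ⊆ 1-10- [E]
  m21 ⊆ -0101,1-10-,10-01
  m26 ⊆ 1-01-,110-0
  m27 ⊆ --011,-1-11,1-01-
  m28 ⊆ -1-00,1-10-
  m29 ⊆ 1-10-,111-1
  m31 ⊆ -1-11,111-1
E = {0-11-, 1-01-, 1-10-}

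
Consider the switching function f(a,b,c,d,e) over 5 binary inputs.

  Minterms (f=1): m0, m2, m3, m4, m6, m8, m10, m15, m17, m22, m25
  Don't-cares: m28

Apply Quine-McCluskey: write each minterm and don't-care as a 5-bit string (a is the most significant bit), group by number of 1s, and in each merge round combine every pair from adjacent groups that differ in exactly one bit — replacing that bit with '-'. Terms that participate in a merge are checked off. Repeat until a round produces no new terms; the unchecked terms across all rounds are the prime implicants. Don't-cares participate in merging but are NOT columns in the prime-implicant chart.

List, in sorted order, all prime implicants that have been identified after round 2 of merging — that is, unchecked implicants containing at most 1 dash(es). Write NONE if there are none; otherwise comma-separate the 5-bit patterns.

[col 0] 00000*, 00010*, 00011*, 00100*, 00110*, 01000*, 01010*, 01111, 10001*, 10110*, 11001*, 11100
[col 1] -0110, 0-000*, 0-010*, 00-00*, 00-10*, 000-0*, 0001-, 001-0*, 010-0*, 1-001
[col 2] 0-0-0, 00--0
Prime implicants: -0110, 0-0-0, 00--0, 0001-, 01111, 1-001, 11100

-0110, 0001-, 01111, 1-001, 11100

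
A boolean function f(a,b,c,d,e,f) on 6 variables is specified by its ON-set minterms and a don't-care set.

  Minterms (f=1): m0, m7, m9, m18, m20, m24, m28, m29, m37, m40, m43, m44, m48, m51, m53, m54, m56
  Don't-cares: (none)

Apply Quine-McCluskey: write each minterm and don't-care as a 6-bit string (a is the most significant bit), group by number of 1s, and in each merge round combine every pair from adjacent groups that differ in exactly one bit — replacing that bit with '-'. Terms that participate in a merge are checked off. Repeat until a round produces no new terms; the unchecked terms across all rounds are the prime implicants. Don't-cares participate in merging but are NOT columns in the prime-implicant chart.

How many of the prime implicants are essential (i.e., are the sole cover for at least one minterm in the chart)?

Round 0: 000000 000111 001001 010010 010100✓ 011000✓ 011100✓ 011101✓ 100101✓ 101000✓ 101011 101100✓ 110000✓ 110011 110101✓ 110110 111000✓
Round 1: -11000 01-100 011-00 01110- 1-0101 1-1000 101-00 11-000
PIs = {-11000, 000000, 000111, 001001, 01-100, 010010, 011-00, 01110-, 1-0101, 1-1000, 101-00, 101011, 11-000, 110011, 110110}
Coverage chart:
  m0: 000000 ←essential
  m7: 000111 ←essential
  m9: 001001 ←essential
  m18: 010010 ←essential
  m20: 01-100 ←essential
  m24: -11000,011-00
  m28: 01-100,011-00,01110-
  m29: 01110- ←essential
  m37: 1-0101 ←essential
  m40: 1-1000,101-00
  m43: 101011 ←essential
  m44: 101-00 ←essential
  m48: 11-000 ←essential
  m51: 110011 ←essential
  m53: 1-0101 ←essential
  m54: 110110 ←essential
  m56: -11000,1-1000,11-000
Essential: 000000, 000111, 001001, 01-100, 010010, 01110-, 1-0101, 101-00, 101011, 11-000, 110011, 110110

12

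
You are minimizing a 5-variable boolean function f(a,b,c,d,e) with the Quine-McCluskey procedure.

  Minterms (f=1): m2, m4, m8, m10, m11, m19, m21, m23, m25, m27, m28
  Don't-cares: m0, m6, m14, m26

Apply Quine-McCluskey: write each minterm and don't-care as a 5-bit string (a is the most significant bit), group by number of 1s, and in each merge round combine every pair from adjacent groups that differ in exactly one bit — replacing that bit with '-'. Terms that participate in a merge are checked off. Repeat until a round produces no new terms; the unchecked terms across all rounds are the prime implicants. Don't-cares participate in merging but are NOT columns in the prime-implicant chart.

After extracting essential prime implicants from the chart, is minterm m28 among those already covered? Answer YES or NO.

Round 0: 00000✓ 00010✓ 00100✓ 00110✓ 01000✓ 01010✓ 01011✓ 01110✓ 10011✓ 10101✓ 10111✓ 11001✓ 11010✓ 11011✓ 11100
Round 1: -1010✓ -1011✓ 0-000✓ 0-010✓ 0-110✓ 00-00✓ 00-10✓ 000-0✓ 001-0✓ 01-10✓ 010-0✓ 0101-✓ 1-011 10-11 101-1 110-1 1101-✓
Round 2: -101- 0--10 0-0-0 00--0
PIs = {-101-, 0--10, 0-0-0, 00--0, 1-011, 10-11, 101-1, 110-1, 11100}
Coverage chart:
  m2: 0--10,0-0-0,00--0
  m4: 00--0 ←essential
  m8: 0-0-0 ←essential
  m10: -101-,0--10,0-0-0
  m11: -101- ←essential
  m19: 1-011,10-11
  m21: 101-1 ←essential
  m23: 10-11,101-1
  m25: 110-1 ←essential
  m27: -101-,1-011,110-1
  m28: 11100 ←essential
Essential: -101-, 0-0-0, 00--0, 101-1, 110-1, 11100

YES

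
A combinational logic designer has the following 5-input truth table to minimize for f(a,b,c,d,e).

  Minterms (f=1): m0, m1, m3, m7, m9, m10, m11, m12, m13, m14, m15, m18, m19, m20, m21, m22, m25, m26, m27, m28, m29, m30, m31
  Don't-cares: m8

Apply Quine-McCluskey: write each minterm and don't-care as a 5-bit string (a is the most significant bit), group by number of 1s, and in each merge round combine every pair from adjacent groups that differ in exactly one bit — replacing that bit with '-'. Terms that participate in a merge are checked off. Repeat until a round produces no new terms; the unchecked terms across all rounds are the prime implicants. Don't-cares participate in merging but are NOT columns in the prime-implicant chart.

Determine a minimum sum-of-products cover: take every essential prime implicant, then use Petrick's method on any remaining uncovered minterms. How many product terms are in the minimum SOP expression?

7

Round 0: 00000✓ 00001✓ 00011✓ 00111✓ 01000✓ 01001✓ 01010✓ 01011✓ 01100✓ 01101✓ 01110✓ 01111✓ 10010✓ 10011✓ 10100✓ 10101✓ 10110✓ 11001✓ 11010✓ 11011✓ 11100✓ 11101✓ 11110✓ 11111✓
Round 1: -0011✓ -1001✓ -1010✓ -1011✓ -1100✓ -1101✓ -1110✓ -1111✓ 0-000✓ 0-001✓ 0-011✓ 0-111✓ 00-11✓ 000-1✓ 0000-✓ 01-00✓ 01-01✓ 01-10✓ 01-11✓ 010-0✓ 010-1✓ 0100-✓ 0101-✓ 011-0✓ 011-1✓ 0110-✓ 0111-✓ 1-010✓ 1-011✓ 1-100✓ 1-101✓ 1-110✓ 10-10✓ 1001-✓ 101-0✓ 1010-✓ 11-01✓ 11-10✓ 11-11✓ 110-1✓ 1101-✓ 111-0✓ 111-1✓ 1110-✓ 1111-✓
Round 2: --011 -1-01✓ -1-10✓ -1-11✓ -10-1✓ -101-✓ -11-0✓ -11-1✓ -110-✓ -111-✓ 0--11 0-0-1 0-00- 01--0✓ 01--1✓ 01-0-✓ 01-1-✓ 010--✓ 011--✓ 1--10 1-01- 1-1-0 1-10- 11--1✓ 11-1-✓ 111--✓
Round 3: -1--1 -1-1- -11-- 01---
PIs = {--011, -1--1, -1-1-, -11--, 0--11, 0-0-1, 0-00-, 01---, 1--10, 1-01-, 1-1-0, 1-10-}
Coverage chart:
  m0: 0-00- ←essential
  m1: 0-0-1,0-00-
  m3: --011,0--11,0-0-1
  m7: 0--11 ←essential
  m9: -1--1,0-0-1,0-00-,01---
  m10: -1-1-,01---
  m11: --011,-1--1,-1-1-,0--11,0-0-1,01---
  m12: -11--,01---
  m13: -1--1,-11--,01---
  m14: -1-1-,-11--,01---
  m15: -1--1,-1-1-,-11--,0--11,01---
  m18: 1--10,1-01-
  m19: --011,1-01-
  m20: 1-1-0,1-10-
  m21: 1-10- ←essential
  m22: 1--10,1-1-0
  m25: -1--1 ←essential
  m26: -1-1-,1--10,1-01-
  m27: --011,-1--1,-1-1-,1-01-
  m28: -11--,1-1-0,1-10-
  m29: -1--1,-11--,1-10-
  m30: -1-1-,-11--,1--10,1-1-0
  m31: -1--1,-1-1-,-11--
Essential: -1--1, 0--11, 0-00-, 1-10-
Petrick residual → --011, 01---, 1--10
Min cover (7 terms): c'de + be + a'de + a'c'd' + a'b + ade' + acd'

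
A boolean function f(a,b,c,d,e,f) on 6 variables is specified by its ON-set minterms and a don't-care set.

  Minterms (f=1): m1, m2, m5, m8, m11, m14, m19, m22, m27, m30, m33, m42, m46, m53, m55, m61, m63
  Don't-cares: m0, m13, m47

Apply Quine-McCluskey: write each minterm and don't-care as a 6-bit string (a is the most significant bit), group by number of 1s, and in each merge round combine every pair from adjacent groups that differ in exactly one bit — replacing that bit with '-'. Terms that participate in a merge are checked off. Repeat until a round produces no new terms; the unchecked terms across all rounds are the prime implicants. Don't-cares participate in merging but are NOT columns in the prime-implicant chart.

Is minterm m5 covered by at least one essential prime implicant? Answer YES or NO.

NO

[col 0] 000000*, 000001*, 000010*, 000101*, 001000*, 001011*, 001101*, 001110*, 010011*, 010110*, 011011*, 011110*, 100001*, 101010*, 101110*, 101111*, 110101*, 110111*, 111101*, 111111*
[col 1] -00001, -01110, 0-1011, 0-1110, 00-000, 00-101, 000-01, 0000-0, 00000-, 01-011, 01-110, 1-1111, 101-10, 10111-, 11-101*, 11-111*, 1101-1*, 1111-1*
[col 2] 11-1-1
Prime implicants: -00001, -01110, 0-1011, 0-1110, 00-000, 00-101, 000-01, 0000-0, 00000-, 01-011, 01-110, 1-1111, 101-10, 10111-, 11-1-1
PI chart (minterm → PIs covering it):
  1 | -00001,000-01,00000-
  2 | 0000-0  (sole → essential)
  5 | 00-101,000-01
  8 | 00-000  (sole → essential)
  11 | 0-1011  (sole → essential)
  14 | -01110,0-1110
  19 | 01-011  (sole → essential)
  22 | 01-110  (sole → essential)
  27 | 0-1011,01-011
  30 | 0-1110,01-110
  33 | -00001  (sole → essential)
  42 | 101-10  (sole → essential)
  46 | -01110,101-10,10111-
  53 | 11-1-1  (sole → essential)
  55 | 11-1-1  (sole → essential)
  61 | 11-1-1  (sole → essential)
  63 | 1-1111,11-1-1
Essential prime implicants: -00001, 0-1011, 00-000, 0000-0, 01-011, 01-110, 101-10, 11-1-1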